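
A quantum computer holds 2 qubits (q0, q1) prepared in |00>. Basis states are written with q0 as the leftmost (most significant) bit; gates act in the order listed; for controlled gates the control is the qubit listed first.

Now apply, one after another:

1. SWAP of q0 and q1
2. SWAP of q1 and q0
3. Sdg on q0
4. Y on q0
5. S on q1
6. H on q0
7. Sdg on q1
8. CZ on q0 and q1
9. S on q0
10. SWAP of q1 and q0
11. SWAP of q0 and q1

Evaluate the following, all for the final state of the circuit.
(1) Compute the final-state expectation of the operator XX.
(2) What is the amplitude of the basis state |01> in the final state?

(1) In the final state, XX has expectation 0.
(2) The final state's coefficient on |01> equals 0.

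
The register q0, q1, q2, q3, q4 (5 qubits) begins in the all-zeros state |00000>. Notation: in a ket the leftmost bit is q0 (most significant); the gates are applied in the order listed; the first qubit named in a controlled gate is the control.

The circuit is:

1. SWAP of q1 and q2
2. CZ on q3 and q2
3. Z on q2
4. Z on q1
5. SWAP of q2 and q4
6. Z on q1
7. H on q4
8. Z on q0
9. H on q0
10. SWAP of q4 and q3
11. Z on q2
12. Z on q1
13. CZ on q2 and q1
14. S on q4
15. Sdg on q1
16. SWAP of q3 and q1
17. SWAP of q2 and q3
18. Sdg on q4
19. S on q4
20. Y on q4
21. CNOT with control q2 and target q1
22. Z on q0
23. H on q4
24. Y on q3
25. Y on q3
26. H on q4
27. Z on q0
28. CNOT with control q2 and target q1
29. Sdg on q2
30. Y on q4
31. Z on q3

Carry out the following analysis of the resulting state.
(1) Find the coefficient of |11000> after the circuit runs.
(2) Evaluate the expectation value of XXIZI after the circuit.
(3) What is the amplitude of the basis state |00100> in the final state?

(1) |11000> carries amplitude 1/2 in the final state. Key observation: the block from step 21 through step 28 cancels to the identity and can be dropped.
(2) In the final state, XXIZI has expectation 1.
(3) |00100> carries amplitude 0 in the final state.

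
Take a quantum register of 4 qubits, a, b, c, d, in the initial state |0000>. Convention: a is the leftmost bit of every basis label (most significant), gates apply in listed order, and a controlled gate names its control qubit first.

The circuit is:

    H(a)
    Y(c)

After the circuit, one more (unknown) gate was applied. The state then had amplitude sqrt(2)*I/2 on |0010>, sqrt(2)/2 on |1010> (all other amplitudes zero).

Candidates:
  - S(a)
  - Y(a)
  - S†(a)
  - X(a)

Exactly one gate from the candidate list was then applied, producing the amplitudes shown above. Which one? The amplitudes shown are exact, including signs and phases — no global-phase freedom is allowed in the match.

It was S†(a) that produced the state shown.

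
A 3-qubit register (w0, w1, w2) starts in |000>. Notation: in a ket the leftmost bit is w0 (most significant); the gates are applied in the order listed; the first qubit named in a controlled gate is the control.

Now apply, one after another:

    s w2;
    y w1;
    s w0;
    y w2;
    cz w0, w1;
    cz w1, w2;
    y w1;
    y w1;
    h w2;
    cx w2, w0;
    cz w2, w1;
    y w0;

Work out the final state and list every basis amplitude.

After the circuit, the state carries amplitude -sqrt(2)*I/2 on |011>, sqrt(2)*I/2 on |110>, and 0 on every other basis state.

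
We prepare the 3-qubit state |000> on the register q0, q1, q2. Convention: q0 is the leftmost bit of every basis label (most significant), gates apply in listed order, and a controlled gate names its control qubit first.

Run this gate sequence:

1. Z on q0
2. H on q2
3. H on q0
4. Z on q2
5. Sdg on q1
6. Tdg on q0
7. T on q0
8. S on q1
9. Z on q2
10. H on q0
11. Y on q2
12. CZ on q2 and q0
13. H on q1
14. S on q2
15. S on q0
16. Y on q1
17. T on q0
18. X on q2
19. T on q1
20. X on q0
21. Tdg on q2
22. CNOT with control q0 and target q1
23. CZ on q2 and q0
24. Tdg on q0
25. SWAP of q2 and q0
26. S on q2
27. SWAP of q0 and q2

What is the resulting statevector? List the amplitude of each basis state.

The resulting statevector has amplitude 0 on |000>, 0 on |001>, 0 on |010>, 0 on |011>, 1/2 on |100>, -exp(I*pi/4)/2 on |101>, exp(3*I*pi/4)/2 on |110>, 1/2 on |111>. Key observation: steps 3-10 multiply out to the identity, so the circuit reduces to the remaining gates.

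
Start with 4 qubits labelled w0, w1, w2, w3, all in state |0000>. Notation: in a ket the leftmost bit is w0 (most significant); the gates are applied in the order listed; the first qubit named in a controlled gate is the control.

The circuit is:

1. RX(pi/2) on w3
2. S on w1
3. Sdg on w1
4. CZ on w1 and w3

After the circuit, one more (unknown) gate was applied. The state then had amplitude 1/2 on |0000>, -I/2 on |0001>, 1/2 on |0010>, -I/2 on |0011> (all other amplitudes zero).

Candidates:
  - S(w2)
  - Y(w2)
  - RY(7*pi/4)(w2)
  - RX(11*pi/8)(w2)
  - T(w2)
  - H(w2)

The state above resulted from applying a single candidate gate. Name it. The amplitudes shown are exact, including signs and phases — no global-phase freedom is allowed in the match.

The unique candidate consistent with the amplitudes is H(w2). Key observation: gates 2-3 undo each other exactly, leaving only the rest of the circuit to track.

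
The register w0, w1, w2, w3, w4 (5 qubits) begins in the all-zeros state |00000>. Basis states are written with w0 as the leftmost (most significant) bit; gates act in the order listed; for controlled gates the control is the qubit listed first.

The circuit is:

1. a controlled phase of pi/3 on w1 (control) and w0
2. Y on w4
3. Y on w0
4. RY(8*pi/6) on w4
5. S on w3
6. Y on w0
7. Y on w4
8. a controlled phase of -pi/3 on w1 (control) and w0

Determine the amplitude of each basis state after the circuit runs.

The resulting statevector has amplitude -1/2 on |00000>, sqrt(3)/2 on |00001>, and 0 on every other basis state.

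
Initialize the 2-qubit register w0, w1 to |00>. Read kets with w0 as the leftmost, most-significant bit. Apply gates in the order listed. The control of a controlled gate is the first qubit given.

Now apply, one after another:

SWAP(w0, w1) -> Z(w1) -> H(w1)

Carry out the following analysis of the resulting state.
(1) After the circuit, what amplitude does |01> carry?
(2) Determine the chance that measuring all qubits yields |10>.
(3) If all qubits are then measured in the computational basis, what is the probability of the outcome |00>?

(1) |01> carries amplitude sqrt(2)/2 in the final state.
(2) The probability of measuring |10> is 0.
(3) A full measurement returns |00> with probability 1/2.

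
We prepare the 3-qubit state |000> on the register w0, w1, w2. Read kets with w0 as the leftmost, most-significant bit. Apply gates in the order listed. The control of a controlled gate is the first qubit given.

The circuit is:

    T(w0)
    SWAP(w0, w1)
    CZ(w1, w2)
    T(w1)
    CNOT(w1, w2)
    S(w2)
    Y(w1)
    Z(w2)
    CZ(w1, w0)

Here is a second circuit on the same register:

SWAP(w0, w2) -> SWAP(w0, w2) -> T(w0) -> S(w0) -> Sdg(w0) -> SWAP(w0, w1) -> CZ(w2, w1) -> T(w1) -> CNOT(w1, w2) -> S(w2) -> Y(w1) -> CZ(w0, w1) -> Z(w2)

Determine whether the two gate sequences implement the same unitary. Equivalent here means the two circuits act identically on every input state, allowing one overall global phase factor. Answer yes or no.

Yes: on every input state the two circuits agree up to one overall phase factor.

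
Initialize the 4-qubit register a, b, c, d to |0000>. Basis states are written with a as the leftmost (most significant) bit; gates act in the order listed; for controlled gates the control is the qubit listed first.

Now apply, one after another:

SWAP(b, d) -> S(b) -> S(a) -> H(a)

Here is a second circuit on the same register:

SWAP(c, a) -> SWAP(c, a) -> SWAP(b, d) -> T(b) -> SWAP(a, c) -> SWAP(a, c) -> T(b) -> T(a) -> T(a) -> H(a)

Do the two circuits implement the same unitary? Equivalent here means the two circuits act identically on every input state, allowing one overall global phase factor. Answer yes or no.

Yes, they are equivalent — the unitaries differ by at most a global phase.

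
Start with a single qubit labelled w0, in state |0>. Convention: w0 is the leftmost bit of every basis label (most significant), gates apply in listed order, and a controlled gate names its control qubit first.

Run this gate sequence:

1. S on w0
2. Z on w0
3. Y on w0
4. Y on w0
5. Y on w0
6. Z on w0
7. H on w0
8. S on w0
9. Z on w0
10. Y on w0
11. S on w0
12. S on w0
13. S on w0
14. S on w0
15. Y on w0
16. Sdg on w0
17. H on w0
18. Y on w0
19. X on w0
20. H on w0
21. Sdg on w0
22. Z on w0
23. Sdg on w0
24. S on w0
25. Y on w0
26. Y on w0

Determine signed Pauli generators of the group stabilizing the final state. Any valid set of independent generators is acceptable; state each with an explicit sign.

One valid set of independent stabilizer generators is +Y (any independent generating set of the same group is equally correct).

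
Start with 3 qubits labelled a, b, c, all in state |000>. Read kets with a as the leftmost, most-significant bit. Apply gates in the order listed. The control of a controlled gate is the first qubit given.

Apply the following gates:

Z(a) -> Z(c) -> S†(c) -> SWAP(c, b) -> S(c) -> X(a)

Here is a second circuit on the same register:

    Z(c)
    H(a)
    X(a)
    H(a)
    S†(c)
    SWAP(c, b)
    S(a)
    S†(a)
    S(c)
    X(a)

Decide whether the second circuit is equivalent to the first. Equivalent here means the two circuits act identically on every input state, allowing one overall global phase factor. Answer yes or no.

Yes — the two circuits implement the same unitary up to a global phase.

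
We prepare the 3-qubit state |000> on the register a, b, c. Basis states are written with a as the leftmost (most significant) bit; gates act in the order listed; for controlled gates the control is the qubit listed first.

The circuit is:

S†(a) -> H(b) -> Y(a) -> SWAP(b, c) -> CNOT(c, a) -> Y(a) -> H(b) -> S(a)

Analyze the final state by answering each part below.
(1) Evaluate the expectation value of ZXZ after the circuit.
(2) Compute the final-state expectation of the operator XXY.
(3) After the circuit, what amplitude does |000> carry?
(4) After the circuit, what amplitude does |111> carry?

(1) The observable ZXZ averages to 1.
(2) In the final state, XXY has expectation -1.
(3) The final state's coefficient on |000> equals 1/2.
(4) The final state's coefficient on |111> equals -I/2.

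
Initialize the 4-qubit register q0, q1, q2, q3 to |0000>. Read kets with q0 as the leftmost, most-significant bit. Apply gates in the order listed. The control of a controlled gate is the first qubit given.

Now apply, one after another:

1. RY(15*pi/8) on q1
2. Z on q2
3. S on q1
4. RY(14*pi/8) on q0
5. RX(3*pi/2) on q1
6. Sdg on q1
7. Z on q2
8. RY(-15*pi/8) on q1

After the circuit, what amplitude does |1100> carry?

The amplitude on |1100> is -sqrt(4 - 2*sqrt(2))/4.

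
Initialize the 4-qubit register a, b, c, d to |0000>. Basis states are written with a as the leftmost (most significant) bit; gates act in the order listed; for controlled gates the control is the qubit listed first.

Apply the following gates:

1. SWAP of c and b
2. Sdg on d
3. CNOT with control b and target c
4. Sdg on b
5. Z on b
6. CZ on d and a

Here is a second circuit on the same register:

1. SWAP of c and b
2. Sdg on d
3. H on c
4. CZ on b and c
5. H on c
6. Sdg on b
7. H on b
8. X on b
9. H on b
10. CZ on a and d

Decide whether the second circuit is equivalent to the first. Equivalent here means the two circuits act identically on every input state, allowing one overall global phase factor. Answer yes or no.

Yes: on every input state the two circuits agree up to one overall phase factor.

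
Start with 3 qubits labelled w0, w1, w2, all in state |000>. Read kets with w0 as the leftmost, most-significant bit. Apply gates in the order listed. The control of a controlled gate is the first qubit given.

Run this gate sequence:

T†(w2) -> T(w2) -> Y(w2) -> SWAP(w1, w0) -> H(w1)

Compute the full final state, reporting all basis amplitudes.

After the circuit, the state carries amplitude sqrt(2)*I/2 on |001>, sqrt(2)*I/2 on |011>, and 0 on every other basis state.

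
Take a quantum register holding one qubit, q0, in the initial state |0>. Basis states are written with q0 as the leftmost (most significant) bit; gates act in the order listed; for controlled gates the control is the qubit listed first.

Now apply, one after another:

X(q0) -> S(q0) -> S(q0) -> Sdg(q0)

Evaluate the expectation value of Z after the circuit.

The observable Z averages to -1. Key observation: steps 3-4 multiply out to the identity, so the circuit reduces to the remaining gates.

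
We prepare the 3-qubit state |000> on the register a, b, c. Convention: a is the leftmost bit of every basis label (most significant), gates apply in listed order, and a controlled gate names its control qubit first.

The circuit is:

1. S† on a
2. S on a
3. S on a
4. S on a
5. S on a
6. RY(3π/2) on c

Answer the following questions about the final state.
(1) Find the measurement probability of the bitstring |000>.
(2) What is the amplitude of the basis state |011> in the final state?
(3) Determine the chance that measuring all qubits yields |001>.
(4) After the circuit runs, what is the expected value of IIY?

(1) Outcome |000> occurs with probability 1/2. Key observation: gates 2-5 undo each other exactly, leaving only the rest of the circuit to track.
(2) |011> carries amplitude 0 in the final state.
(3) The probability of measuring |001> is 1/2.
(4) In the final state, IIY has expectation 0.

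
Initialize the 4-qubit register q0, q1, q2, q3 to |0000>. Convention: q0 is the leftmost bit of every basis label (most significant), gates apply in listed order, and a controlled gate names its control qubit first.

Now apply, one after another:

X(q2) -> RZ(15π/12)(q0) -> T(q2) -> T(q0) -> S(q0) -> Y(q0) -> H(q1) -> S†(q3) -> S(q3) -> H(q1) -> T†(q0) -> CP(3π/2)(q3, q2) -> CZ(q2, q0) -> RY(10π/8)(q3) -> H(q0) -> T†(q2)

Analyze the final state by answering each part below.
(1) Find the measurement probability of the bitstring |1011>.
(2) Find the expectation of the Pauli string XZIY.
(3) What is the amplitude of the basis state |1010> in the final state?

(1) The probability of measuring |1011> is sqrt(2)/8 + 1/4. Key observation: the block from step 7 through step 10 cancels to the identity and can be dropped.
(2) The observable XZIY averages to 0.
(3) The amplitude on |1010> is sqrt(4 - 2*sqrt(2))*exp(5*I*pi/8)/4.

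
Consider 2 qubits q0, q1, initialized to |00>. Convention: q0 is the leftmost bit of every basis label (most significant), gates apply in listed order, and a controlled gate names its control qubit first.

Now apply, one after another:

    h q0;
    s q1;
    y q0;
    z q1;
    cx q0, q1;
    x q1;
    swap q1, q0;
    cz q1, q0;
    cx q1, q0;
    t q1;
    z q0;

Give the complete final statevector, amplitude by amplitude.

After the circuit, the state carries amplitude 0 on |00>, 0 on |01>, sqrt(2)*I/2 on |10>, -sqrt(2)*exp(3*I*pi/4)/2 on |11>.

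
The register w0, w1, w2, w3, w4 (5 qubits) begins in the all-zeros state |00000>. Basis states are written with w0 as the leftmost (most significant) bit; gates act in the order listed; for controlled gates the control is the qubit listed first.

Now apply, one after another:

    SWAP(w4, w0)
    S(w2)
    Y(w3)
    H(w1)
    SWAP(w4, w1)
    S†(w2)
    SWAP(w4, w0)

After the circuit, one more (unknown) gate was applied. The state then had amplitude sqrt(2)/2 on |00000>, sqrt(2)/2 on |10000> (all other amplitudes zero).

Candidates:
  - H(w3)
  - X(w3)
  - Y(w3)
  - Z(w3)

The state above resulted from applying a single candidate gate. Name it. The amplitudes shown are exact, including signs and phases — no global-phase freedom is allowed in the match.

The unique candidate consistent with the amplitudes is Y(w3).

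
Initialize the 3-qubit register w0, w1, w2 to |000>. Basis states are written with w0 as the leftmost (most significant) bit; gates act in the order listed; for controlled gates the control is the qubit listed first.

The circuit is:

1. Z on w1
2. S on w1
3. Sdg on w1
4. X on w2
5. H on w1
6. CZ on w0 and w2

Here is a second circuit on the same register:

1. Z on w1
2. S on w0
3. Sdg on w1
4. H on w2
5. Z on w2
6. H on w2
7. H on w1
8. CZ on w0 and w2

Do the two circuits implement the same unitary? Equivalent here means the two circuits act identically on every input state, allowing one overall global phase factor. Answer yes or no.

No — the two circuits implement different unitaries, even allowing a global phase.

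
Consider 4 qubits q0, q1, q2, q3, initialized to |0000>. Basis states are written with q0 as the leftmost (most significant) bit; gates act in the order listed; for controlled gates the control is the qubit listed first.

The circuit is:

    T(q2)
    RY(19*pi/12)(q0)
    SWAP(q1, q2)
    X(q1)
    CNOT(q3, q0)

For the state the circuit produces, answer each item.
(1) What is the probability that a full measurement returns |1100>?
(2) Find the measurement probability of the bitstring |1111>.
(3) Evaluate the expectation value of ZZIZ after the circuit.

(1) The probability of measuring |1100> is -sqrt(6)/8 + sqrt(2)/8 + 1/2.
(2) A full measurement returns |1111> with probability 0.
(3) The expectation value of ZZIZ is -sqrt(6)/4 + sqrt(2)/4.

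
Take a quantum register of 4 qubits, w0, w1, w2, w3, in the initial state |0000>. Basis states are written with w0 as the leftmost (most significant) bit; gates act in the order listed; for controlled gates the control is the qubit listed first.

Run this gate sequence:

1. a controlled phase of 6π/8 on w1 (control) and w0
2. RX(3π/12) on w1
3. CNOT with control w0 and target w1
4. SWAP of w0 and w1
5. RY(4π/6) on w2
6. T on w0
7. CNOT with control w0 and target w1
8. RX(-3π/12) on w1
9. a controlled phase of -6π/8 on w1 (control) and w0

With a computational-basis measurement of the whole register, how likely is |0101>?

Outcome |0101> occurs with probability 0.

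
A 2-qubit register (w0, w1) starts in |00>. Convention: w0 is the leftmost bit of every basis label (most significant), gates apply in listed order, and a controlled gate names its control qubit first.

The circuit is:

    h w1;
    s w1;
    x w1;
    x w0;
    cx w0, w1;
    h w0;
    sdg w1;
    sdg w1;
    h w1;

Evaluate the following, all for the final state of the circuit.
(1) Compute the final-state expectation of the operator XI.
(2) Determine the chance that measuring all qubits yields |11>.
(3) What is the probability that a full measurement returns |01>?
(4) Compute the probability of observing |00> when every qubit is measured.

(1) The observable XI averages to -1.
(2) Outcome |11> occurs with probability 1/4.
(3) The probability of measuring |01> is 1/4.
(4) Outcome |00> occurs with probability 1/4.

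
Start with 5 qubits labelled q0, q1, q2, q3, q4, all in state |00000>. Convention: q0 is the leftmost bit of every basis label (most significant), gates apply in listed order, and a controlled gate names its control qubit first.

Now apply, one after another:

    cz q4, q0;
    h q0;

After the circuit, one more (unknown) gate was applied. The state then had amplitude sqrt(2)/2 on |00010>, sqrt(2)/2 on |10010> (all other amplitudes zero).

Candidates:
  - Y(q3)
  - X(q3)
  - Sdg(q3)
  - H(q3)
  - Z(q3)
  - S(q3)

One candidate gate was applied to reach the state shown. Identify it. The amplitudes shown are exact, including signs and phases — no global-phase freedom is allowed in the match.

The unique candidate consistent with the amplitudes is X(q3).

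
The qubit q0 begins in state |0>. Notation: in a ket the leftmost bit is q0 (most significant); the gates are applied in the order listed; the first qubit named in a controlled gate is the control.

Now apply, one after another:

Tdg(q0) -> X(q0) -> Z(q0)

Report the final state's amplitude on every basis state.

The final amplitudes are 0 on |0>, -1 on |1>.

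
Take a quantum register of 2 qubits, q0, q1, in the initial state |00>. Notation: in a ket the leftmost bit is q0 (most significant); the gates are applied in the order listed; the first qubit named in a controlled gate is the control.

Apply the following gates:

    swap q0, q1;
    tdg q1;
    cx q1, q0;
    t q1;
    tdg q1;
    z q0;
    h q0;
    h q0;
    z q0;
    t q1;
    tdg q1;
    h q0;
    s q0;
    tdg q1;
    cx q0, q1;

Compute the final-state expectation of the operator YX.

The observable YX averages to 1. Key observation: the block from step 4 through step 11 cancels to the identity and can be dropped.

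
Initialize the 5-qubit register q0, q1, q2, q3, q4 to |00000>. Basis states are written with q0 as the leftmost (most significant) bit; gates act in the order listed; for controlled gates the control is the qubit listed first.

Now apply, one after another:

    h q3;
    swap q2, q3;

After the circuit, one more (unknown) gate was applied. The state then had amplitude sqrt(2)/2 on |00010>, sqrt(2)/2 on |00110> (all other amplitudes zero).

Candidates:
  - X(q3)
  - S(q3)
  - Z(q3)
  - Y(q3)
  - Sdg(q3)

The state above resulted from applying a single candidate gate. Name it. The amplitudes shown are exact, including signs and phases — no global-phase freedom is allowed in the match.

The unique candidate consistent with the amplitudes is X(q3).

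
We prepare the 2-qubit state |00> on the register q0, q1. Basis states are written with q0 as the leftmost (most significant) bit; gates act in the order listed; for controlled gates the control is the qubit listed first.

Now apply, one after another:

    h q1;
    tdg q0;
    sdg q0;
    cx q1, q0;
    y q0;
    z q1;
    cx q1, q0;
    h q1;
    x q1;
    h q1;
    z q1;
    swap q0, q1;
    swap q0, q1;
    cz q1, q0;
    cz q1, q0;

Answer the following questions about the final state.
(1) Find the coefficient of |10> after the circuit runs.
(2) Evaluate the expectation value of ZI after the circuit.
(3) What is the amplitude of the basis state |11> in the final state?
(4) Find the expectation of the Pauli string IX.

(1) |10> carries amplitude sqrt(2)*I/2 in the final state. Key observation: gates 8-11 undo each other exactly, leaving only the rest of the circuit to track.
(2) The observable ZI averages to -1.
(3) The final state's coefficient on |11> equals sqrt(2)*I/2.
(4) The observable IX averages to 1.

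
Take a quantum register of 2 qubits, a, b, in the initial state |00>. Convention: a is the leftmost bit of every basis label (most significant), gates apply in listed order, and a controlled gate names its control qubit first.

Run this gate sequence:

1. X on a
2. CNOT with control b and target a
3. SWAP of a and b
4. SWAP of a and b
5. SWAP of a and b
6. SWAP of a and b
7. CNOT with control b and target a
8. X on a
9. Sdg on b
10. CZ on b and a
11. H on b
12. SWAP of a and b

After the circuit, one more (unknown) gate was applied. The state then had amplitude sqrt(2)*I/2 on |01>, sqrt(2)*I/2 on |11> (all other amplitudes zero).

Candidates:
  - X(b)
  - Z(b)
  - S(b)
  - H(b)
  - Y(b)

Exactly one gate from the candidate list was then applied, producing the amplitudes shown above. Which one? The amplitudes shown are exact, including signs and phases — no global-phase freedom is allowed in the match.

The unique candidate consistent with the amplitudes is Y(b). Key observation: the block from step 1 through step 8 cancels to the identity and can be dropped.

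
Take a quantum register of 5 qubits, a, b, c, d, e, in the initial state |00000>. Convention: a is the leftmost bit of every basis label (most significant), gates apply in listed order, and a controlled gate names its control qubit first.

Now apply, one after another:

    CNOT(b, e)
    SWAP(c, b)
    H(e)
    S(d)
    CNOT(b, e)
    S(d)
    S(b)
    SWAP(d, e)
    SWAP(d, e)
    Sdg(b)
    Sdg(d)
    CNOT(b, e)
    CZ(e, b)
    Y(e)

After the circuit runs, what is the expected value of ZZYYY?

In the final state, ZZYYY has expectation 0. Key observation: steps 5-12 multiply out to the identity, so the circuit reduces to the remaining gates.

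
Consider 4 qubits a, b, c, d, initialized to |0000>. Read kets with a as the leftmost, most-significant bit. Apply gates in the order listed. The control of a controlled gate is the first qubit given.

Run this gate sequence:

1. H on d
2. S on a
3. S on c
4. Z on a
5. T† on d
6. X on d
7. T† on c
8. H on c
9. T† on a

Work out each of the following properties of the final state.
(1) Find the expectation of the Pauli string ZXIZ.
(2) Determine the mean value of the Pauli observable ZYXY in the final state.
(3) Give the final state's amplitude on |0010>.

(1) The expectation value of ZXIZ is 0.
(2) The expectation value of ZYXY is 0.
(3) |0010> carries amplitude -exp(3*I*pi/4)/2 in the final state.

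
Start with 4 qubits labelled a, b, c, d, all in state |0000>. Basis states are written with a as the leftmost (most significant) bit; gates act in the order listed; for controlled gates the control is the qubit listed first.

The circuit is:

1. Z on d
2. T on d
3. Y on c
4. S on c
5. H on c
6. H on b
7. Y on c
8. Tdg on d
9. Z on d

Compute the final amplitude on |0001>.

The final state's coefficient on |0001> equals 0.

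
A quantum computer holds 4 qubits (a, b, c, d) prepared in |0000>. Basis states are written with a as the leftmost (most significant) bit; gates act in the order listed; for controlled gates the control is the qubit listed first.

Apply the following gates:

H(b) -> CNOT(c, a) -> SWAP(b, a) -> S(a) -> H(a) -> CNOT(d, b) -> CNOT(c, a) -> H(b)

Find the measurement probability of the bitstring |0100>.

Outcome |0100> occurs with probability 1/4.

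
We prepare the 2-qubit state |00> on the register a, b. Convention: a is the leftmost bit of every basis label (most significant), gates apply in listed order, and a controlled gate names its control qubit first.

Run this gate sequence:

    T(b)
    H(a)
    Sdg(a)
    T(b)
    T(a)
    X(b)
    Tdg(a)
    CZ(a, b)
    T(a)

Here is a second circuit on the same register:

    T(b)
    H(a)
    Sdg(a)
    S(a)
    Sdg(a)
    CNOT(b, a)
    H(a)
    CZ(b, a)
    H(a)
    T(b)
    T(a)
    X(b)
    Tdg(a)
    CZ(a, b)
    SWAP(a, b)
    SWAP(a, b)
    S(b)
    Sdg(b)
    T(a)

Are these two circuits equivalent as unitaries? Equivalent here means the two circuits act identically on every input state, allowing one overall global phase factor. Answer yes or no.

Yes, they are equivalent — the unitaries differ by at most a global phase.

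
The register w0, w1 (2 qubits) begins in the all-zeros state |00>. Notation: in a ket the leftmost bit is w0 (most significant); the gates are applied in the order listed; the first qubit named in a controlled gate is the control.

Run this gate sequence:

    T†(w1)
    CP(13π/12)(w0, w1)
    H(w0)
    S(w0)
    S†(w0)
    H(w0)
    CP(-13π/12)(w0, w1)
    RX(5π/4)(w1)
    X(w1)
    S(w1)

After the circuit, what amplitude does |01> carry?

The amplitude on |01> is -I*sqrt(2 - sqrt(2))/2.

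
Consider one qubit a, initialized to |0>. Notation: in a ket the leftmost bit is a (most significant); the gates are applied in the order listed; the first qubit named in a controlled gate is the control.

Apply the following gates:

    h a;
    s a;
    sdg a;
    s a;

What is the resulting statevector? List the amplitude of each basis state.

The resulting statevector has amplitude sqrt(2)/2 on |0>, sqrt(2)*I/2 on |1>. Key observation: steps 2-3 multiply out to the identity, so the circuit reduces to the remaining gates.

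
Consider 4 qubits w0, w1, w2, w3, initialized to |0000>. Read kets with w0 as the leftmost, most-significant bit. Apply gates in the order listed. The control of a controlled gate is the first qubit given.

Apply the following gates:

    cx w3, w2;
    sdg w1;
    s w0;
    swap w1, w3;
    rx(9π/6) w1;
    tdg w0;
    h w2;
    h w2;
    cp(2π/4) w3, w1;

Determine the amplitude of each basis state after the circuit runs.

The resulting statevector has amplitude -sqrt(2)/2 on |0000>, -sqrt(2)*I/2 on |0100>, and 0 on every other basis state. Key observation: steps 7-8 multiply out to the identity, so the circuit reduces to the remaining gates.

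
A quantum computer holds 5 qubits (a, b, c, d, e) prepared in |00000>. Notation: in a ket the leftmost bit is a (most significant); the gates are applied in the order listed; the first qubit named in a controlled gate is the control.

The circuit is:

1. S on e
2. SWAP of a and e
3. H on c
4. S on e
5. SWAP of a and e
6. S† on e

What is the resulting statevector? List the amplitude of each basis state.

The resulting statevector has amplitude sqrt(2)/2 on |00000>, sqrt(2)/2 on |00100>, and 0 on every other basis state.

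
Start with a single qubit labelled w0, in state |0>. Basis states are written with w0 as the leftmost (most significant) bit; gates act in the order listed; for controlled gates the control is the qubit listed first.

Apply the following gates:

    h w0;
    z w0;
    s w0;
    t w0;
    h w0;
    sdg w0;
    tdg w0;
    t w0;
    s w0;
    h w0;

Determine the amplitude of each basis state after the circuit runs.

After the circuit, the state carries amplitude sqrt(2)/2 on |0>, -sqrt(2)*exp(3*I*pi/4)/2 on |1>. Key observation: the block from step 5 through step 10 cancels to the identity and can be dropped.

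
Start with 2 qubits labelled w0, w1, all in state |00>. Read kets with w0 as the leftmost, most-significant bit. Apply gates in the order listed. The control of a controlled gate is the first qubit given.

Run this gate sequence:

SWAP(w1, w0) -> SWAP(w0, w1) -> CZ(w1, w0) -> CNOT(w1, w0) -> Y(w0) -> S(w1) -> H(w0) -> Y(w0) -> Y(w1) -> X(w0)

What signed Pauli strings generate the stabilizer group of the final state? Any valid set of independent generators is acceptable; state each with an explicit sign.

The stabilizer group can be generated by +XI, -IZ, among other valid generating sets.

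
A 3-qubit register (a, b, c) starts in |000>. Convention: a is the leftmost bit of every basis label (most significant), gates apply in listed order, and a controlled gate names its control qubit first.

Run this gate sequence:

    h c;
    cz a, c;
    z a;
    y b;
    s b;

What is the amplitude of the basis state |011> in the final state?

The amplitude on |011> is -sqrt(2)/2.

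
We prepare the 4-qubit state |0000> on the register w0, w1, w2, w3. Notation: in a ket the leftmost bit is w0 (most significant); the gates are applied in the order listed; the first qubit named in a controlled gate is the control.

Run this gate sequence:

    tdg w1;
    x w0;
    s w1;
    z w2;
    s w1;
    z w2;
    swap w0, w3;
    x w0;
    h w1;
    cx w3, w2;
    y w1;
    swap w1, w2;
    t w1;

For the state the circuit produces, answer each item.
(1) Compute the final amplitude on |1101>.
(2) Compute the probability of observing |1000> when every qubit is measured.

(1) The amplitude on |1101> is -sqrt(2)*exp(3*I*pi/4)/2.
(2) The probability of measuring |1000> is 0.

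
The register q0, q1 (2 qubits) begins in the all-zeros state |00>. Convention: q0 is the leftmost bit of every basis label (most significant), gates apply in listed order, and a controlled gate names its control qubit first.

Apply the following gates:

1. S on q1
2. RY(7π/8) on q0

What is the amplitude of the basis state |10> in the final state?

The final state's coefficient on |10> equals sin(7*pi/16).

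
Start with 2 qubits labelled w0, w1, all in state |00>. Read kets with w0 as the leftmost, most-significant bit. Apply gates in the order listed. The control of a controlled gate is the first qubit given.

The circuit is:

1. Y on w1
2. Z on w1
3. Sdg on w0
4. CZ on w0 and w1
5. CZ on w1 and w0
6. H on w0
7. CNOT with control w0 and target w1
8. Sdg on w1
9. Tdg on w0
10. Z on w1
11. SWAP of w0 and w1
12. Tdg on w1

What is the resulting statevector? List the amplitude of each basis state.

The resulting statevector has amplitude 0 on |00>, -sqrt(2)/2 on |01>, sqrt(2)/2 on |10>, 0 on |11>.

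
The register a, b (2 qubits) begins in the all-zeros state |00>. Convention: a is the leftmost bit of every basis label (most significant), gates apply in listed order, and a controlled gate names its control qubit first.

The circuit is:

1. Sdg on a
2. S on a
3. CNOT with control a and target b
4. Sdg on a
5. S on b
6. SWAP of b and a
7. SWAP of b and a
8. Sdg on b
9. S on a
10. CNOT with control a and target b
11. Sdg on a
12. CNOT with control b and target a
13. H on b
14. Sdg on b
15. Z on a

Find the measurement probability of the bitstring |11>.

A full measurement returns |11> with probability 0.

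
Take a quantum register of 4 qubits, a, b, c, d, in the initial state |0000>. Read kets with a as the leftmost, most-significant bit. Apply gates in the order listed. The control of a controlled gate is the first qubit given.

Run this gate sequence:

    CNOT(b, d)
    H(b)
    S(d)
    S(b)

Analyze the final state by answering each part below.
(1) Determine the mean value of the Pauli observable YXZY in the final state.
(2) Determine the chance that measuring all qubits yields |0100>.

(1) The observable YXZY averages to 0.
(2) The probability of measuring |0100> is 1/2.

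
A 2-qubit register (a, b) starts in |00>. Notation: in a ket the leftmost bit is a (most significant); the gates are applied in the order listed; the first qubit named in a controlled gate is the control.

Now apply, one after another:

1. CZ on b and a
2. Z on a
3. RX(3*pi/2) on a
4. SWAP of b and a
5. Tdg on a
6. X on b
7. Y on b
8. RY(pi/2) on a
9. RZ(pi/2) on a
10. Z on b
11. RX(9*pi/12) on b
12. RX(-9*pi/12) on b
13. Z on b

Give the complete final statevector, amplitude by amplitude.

After the circuit, the state carries amplitude exp(I*pi/4)/2 on |00>, -exp(3*I*pi/4)/2 on |01>, exp(3*I*pi/4)/2 on |10>, exp(I*pi/4)/2 on |11>. Key observation: gates 10-13 undo each other exactly, leaving only the rest of the circuit to track.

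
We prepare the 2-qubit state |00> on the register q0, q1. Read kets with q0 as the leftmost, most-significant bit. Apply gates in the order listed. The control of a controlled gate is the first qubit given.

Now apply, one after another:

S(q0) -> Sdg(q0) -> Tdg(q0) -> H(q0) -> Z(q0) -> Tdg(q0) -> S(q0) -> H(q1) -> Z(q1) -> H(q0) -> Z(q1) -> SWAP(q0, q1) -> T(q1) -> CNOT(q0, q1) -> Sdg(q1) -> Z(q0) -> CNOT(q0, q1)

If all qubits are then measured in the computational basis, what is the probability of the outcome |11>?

A full measurement returns |11> with probability sqrt(2)/8 + 1/4. Key observation: gates 1-2 undo each other exactly, leaving only the rest of the circuit to track.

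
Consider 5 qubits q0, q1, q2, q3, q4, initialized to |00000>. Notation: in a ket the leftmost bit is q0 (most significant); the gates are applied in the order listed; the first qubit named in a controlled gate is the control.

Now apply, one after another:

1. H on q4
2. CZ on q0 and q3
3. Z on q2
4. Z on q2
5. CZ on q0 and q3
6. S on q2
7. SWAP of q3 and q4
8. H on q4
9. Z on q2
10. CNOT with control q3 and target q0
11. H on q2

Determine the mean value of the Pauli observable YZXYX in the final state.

The expectation value of YZXYX is -1.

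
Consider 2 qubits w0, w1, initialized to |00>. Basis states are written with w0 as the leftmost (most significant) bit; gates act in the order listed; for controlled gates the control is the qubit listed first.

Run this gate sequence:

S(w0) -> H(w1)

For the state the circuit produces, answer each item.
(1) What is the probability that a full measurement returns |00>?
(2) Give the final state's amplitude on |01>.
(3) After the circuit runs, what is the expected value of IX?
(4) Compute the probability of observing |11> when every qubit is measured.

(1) The probability of measuring |00> is 1/2.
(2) |01> carries amplitude sqrt(2)/2 in the final state.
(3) In the final state, IX has expectation 1.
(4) A full measurement returns |11> with probability 0.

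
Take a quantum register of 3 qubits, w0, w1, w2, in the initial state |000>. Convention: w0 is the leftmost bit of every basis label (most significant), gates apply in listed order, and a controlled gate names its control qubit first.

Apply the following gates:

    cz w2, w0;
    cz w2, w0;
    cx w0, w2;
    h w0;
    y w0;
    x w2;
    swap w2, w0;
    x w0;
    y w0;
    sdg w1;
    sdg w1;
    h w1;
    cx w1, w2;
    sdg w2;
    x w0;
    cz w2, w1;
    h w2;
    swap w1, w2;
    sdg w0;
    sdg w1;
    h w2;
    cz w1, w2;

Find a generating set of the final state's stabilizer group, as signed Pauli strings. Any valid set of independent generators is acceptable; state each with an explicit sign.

One valid set of independent stabilizer generators is +IYI, -IIY, +ZII (any independent generating set of the same group is equally correct). Key observation: the block from step 1 through step 2 cancels to the identity and can be dropped.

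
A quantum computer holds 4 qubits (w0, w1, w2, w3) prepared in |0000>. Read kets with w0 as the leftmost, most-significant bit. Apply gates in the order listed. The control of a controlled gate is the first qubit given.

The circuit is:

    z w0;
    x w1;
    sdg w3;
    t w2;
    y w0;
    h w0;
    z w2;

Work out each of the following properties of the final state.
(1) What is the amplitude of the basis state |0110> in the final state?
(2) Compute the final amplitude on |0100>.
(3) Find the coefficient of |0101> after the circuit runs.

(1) |0110> carries amplitude 0 in the final state.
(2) The final state's coefficient on |0100> equals sqrt(2)*I/2.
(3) The final state's coefficient on |0101> equals 0.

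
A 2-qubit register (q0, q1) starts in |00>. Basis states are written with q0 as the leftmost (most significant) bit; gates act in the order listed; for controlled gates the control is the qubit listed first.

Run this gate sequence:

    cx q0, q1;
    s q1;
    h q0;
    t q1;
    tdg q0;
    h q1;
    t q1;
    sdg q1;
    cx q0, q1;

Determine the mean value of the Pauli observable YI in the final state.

The expectation value of YI is -1/2.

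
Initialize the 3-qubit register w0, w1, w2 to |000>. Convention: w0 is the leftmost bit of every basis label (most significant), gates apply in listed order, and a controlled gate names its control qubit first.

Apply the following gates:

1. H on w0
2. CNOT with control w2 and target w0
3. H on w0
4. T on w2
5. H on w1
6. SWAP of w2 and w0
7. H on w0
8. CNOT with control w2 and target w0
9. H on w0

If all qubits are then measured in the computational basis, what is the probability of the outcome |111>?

Outcome |111> occurs with probability 0.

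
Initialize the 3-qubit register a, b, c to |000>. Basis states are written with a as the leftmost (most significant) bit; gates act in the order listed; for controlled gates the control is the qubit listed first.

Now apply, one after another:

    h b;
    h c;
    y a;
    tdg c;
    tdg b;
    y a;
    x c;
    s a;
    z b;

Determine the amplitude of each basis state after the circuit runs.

The resulting statevector has amplitude -exp(3*I*pi/4)/2 on |000>, 1/2 on |001>, I/2 on |010>, exp(3*I*pi/4)/2 on |011>, 0 on |100>, 0 on |101>, 0 on |110>, 0 on |111>.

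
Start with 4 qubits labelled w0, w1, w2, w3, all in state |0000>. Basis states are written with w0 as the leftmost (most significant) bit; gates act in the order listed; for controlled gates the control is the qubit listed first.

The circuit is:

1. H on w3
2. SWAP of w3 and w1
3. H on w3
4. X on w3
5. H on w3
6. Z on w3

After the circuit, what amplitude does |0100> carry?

The final state's coefficient on |0100> equals sqrt(2)/2.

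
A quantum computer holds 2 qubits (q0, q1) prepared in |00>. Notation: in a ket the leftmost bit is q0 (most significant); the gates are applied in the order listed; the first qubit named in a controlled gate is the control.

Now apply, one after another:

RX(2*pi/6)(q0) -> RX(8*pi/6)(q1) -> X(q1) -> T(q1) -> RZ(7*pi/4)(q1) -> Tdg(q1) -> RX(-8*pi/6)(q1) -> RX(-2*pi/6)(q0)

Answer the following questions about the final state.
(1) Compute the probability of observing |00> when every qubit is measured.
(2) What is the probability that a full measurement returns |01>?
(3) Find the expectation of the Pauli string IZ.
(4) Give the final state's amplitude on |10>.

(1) The probability of measuring |00> is 3/8 - 3*sqrt(2)/16.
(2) The probability of measuring |01> is 3*sqrt(2)/16 + 5/8.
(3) In the final state, IZ has expectation -3*sqrt(2)/8 - 1/4.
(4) The amplitude on |10> is 0.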